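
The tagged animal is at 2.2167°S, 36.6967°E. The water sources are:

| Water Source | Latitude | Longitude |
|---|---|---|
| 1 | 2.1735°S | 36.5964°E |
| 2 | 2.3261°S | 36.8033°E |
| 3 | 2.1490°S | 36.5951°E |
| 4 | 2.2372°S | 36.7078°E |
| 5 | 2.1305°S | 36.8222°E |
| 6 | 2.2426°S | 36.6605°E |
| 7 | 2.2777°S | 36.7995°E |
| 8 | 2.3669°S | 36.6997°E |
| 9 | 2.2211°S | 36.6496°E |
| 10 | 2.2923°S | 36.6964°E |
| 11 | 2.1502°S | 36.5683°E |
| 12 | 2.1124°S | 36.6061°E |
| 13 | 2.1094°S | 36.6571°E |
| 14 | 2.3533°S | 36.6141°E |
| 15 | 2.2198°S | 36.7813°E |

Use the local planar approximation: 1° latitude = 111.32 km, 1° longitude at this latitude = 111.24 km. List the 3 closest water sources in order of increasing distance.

4, 6, 9

Distances from 2.2167°S, 36.6967°E:
1: √((0.0432·111.32)² + (-0.1003·111.24)²) = √(23.126712 + 124.486950) = 12.1496 km
2: √((-0.1094·111.32)² + (0.1066·111.24)²) = √(148.313621 + 140.616528) = 16.9979 km
3: √((0.0677·111.32)² + (-0.1016·111.24)²) = √(56.796782 + 127.734842) = 13.5842 km
4: √((-0.0205·111.32)² + (0.0111·111.24)²) = √(5.207798 + 1.524642) = 2.5947 km
5: √((0.0862·111.32)² + (0.1255·111.24)²) = √(92.079071 + 194.898911) = 16.9404 km
6: √((-0.0259·111.32)² + (-0.0362·111.24)²) = √(8.312773 + 16.215827) = 4.9526 km
7: √((-0.0610·111.32)² + (0.1028·111.24)²) = √(46.111162 + 130.770020) = 13.2997 km
8: √((-0.1502·111.32)² + (0.0030·111.24)²) = √(279.567228 + 0.111369) = 16.7236 km
9: √((-0.0044·111.32)² + (-0.0471·111.24)²) = √(0.239912 + 27.451354) = 5.2622 km
10: √((-0.0756·111.32)² + (-0.0003·111.24)²) = √(70.825555 + 0.001114) = 8.4159 km
11: √((0.0665·111.32)² + (-0.1284·111.24)²) = √(54.801152 + 204.010259) = 16.0876 km
12: √((0.1043·111.32)² + (-0.0906·111.24)²) = √(134.807797 + 101.573018) = 15.3747 km
13: √((0.1073·111.32)² + (-0.0396·111.24)²) = √(142.674329 + 19.404941) = 12.7310 km
14: √((-0.1366·111.32)² + (-0.0826·111.24)²) = √(231.231925 + 84.427136) = 17.7668 km
15: √((-0.0031·111.32)² + (0.0846·111.24)²) = √(0.119088 + 88.565114) = 9.4172 km
Sorted: 4 (2.5947 km) < 6 (4.9526 km) < 9 (5.2622 km) < 10 (8.4159 km) < 15 (9.4172 km) < …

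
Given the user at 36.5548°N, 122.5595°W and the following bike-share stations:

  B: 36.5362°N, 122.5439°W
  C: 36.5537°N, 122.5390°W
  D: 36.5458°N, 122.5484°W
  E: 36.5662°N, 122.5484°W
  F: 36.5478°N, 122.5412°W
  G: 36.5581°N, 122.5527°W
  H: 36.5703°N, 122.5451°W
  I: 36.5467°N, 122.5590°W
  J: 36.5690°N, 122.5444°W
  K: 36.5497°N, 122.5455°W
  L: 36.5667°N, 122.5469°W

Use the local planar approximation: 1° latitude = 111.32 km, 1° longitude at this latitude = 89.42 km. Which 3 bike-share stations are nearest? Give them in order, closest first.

Distances from 36.5548°N, 122.5595°W:
B: √((-0.0186·111.32)² + (0.0156·89.42)²) = √(4.287186 + 1.945891) = 2.4966 km
C: √((-0.0011·111.32)² + (0.0205·89.42)²) = √(0.014994 + 3.360292) = 1.8372 km
D: √((-0.0090·111.32)² + (0.0111·89.42)²) = √(1.003764 + 0.985179) = 1.4103 km
E: √((0.0114·111.32)² + (0.0111·89.42)²) = √(1.610483 + 0.985179) = 1.6111 km
F: √((-0.0070·111.32)² + (0.0183·89.42)²) = √(0.607215 + 2.677759) = 1.8124 km
G: √((0.0033·111.32)² + (0.0068·89.42)²) = √(0.134950 + 0.369732) = 0.7104 km
H: √((0.0155·111.32)² + (0.0144·89.42)²) = √(2.977212 + 1.658037) = 2.1530 km
I: √((-0.0081·111.32)² + (0.0005·89.42)²) = √(0.813048 + 0.001999) = 0.9028 km
J: √((0.0142·111.32)² + (0.0151·89.42)²) = √(2.498752 + 1.823153) = 2.0789 km
K: √((-0.0051·111.32)² + (0.0140·89.42)²) = √(0.322320 + 1.567204) = 1.3746 km
L: √((0.0119·111.32)² + (0.0126·89.42)²) = √(1.754851 + 1.269435) = 1.7390 km
Sorted: G (0.7104 km) < I (0.9028 km) < K (1.3746 km) < D (1.4103 km) < E (1.6111 km) < …

G, I, K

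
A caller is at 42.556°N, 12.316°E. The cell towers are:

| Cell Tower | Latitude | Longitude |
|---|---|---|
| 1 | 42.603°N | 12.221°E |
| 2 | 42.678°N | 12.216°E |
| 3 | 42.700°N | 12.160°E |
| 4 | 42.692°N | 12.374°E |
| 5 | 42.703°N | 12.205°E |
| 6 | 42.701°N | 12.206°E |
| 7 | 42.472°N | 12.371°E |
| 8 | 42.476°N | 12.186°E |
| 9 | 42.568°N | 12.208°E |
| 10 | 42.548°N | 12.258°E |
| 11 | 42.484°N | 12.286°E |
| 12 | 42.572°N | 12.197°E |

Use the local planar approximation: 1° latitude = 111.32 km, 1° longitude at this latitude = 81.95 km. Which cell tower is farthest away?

Distances from 42.556°N, 12.316°E:
1: √((0.047·111.32)² + (-0.095·81.95)²) = √(27.37424 + 60.61012) = 9.380 km
2: √((0.122·111.32)² + (-0.100·81.95)²) = √(184.44465 + 67.15803) = 15.862 km
3: √((0.144·111.32)² + (-0.156·81.95)²) = √(256.96346 + 163.43577) = 20.504 km
4: √((0.136·111.32)² + (0.058·81.95)²) = √(229.20507 + 22.59196) = 15.868 km
5: √((0.147·111.32)² + (-0.111·81.95)²) = √(267.78181 + 82.74540) = 18.722 km
6: √((0.145·111.32)² + (-0.110·81.95)²) = √(260.54479 + 81.26121) = 18.488 km
7: √((-0.084·111.32)² + (0.055·81.95)²) = √(87.43896 + 20.31530) = 10.380 km
8: √((-0.080·111.32)² + (-0.130·81.95)²) = √(79.30971 + 113.49706) = 13.885 km
9: √((0.012·111.32)² + (-0.108·81.95)²) = √(1.78447 + 78.33312) = 8.951 km
10: √((-0.008·111.32)² + (-0.058·81.95)²) = √(0.79310 + 22.59196) = 4.836 km
11: √((-0.072·111.32)² + (-0.030·81.95)²) = √(64.24087 + 6.04422) = 8.384 km
12: √((0.016·111.32)² + (-0.119·81.95)²) = √(3.17239 + 95.10248) = 9.913 km
Maximum: 3 at 20.504 km.

3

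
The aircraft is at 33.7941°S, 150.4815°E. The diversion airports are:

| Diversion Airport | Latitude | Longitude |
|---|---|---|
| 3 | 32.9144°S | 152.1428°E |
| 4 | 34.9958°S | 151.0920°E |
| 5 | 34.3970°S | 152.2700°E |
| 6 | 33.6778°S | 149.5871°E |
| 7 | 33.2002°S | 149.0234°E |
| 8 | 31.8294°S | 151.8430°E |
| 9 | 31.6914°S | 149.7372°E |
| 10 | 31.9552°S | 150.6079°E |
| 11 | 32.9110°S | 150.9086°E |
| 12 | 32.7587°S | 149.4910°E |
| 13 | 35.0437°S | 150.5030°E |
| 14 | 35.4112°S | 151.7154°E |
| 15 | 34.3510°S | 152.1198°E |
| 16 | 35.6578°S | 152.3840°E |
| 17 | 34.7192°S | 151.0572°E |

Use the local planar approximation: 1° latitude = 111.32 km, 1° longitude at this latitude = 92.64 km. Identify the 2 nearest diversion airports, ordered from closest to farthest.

Distances from 33.7941°S, 150.4815°E:
3: √((0.8797·111.32)² + (1.6613·92.64)²) = √(9589.933139 + 23686.081698) = 182.4171 km
4: √((-1.2017·111.32)² + (0.6105·92.64)²) = √(17895.280810 + 3198.662577) = 145.2375 km
5: √((-0.6029·111.32)² + (1.7885·92.64)²) = √(4504.400137 + 27452.062674) = 178.7637 km
6: √((0.1163·111.32)² + (-0.8944·92.64)²) = √(167.612277 + 6865.318243) = 83.8626 km
7: √((0.5939·111.32)² + (-1.4581·92.64)²) = √(4370.921893 + 18246.169824) = 150.3898 km
8: √((1.9647·111.32)² + (1.3615·92.64)²) = √(47834.240818 + 15908.615454) = 252.4735 km
9: √((2.1027·111.32)² + (-0.7443·92.64)²) = √(54789.965218 + 4754.371685) = 244.0171 km
10: √((1.8389·111.32)² + (0.1264·92.64)²) = √(41904.688911 + 137.116980) = 205.0410 km
11: √((0.8831·111.32)² + (0.4271·92.64)²) = √(9664.205692 + 1565.511404) = 105.9704 km
12: √((1.0354·111.32)² + (-0.9905·92.64)²) = √(13285.035419 + 8419.882918) = 147.3259 km
13: √((-1.2496·111.32)² + (0.0215·92.64)²) = √(19350.332340 + 3.967108) = 139.1197 km
14: √((-1.6171·111.32)² + (1.2339·92.64)²) = √(32405.606162 + 13066.432258) = 213.2417 km
15: √((-0.5569·111.32)² + (1.6383·92.64)²) = √(3843.269427 + 23034.773981) = 163.9452 km
16: √((-1.8637·111.32)² + (1.9025·92.64)²) = √(43042.590943 + 31063.216506) = 272.2238 km
17: √((-0.9251·111.32)² + (0.5757·92.64)²) = √(10605.319511 + 2844.392676) = 115.9729 km
Sorted: 6 (83.8626 km) < 11 (105.9704 km) < 17 (115.9729 km) < 13 (139.1197 km) < …

6, 11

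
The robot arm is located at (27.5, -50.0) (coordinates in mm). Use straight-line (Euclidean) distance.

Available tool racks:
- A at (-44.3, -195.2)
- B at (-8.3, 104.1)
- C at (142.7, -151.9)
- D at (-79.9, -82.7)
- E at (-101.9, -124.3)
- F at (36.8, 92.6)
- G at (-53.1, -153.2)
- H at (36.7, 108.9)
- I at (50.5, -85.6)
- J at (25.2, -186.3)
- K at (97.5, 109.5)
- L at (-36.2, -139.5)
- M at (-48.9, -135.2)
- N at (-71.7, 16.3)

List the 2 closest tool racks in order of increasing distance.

Distances from (27.5, -50.0):
A: 162.0 mm
B: 158.2 mm
C: 153.8 mm
D: 112.3 mm
E: 149.2 mm
F: 142.9 mm
G: 130.9 mm
H: 159.2 mm
I: 42.4 mm
J: 136.3 mm
K: 174.2 mm
L: 109.9 mm
M: 114.4 mm
N: 119.3 mm
Sorted: I (42.4 mm) < L (109.9 mm) < D (112.3 mm) < M (114.4 mm) < …

I, L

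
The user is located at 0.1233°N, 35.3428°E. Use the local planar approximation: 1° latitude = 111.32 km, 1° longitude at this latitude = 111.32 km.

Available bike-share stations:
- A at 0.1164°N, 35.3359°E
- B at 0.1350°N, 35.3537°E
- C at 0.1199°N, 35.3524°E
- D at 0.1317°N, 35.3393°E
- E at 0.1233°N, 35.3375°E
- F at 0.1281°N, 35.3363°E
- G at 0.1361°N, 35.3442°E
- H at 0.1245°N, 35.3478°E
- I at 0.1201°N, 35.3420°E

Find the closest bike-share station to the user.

I

Distances from 0.1233°N, 35.3428°E:
A: √((-0.0069·111.32)² + (-0.0069·111.32)²) = √(0.589990 + 0.589990) = 1.0863 km
B: √((0.0117·111.32)² + (0.0109·111.32)²) = √(1.696360 + 1.472310) = 1.7801 km
C: √((-0.0034·111.32)² + (0.0096·111.32)²) = √(0.143253 + 1.142060) = 1.1337 km
D: √((0.0084·111.32)² + (-0.0035·111.32)²) = √(0.874390 + 0.151804) = 1.0130 km
E: √((0.0000·111.32)² + (-0.0053·111.32)²) = √(0.000000 + 0.348095) = 0.5900 km
F: √((0.0048·111.32)² + (-0.0065·111.32)²) = √(0.285515 + 0.523568) = 0.8995 km
G: √((0.0128·111.32)² + (0.0014·111.32)²) = √(2.030329 + 0.024289) = 1.4334 km
H: √((0.0012·111.32)² + (0.0050·111.32)²) = √(0.017845 + 0.309804) = 0.5724 km
I: √((-0.0032·111.32)² + (-0.0008·111.32)²) = √(0.126896 + 0.007931) = 0.3672 km
Minimum: I at 0.3672 km.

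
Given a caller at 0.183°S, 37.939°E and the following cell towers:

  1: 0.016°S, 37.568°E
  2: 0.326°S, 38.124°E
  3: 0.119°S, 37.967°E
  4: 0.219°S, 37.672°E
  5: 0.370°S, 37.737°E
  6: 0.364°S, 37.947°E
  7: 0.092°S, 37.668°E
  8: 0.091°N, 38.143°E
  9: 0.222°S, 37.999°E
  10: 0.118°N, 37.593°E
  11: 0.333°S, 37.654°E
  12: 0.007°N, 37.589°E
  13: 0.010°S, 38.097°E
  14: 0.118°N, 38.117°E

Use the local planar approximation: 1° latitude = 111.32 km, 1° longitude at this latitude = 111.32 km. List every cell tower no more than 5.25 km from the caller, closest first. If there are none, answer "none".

Distances from 0.183°S, 37.939°E:
1: √((0.167·111.32)² + (-0.371·111.32)²) = √(345.60446 + 1705.66687) = 45.291 km
2: √((-0.143·111.32)² + (0.185·111.32)²) = √(253.40692 + 424.12107) = 26.029 km
3: √((0.064·111.32)² + (0.028·111.32)²) = √(50.75822 + 9.71544) = 7.776 km
4: √((-0.036·111.32)² + (-0.267·111.32)²) = √(16.06022 + 883.42344) = 29.991 km
5: √((-0.187·111.32)² + (-0.202·111.32)²) = √(433.34083 + 505.64898) = 30.643 km
6: √((-0.181·111.32)² + (0.008·111.32)²) = √(405.97898 + 0.79310) = 20.169 km
7: √((0.091·111.32)² + (-0.271·111.32)²) = √(102.61933 + 910.09133) = 31.823 km
8: √((0.274·111.32)² + (0.204·111.32)²) = √(930.35248 + 515.71140) = 38.027 km
9: √((-0.039·111.32)² + (0.060·111.32)²) = √(18.84845 + 44.61171) = 7.966 km
10: √((0.301·111.32)² + (-0.346·111.32)²) = √(1122.74049 + 1483.53772) = 51.052 km
11: √((-0.150·111.32)² + (-0.285·111.32)²) = √(278.82320 + 1006.55177) = 35.852 km
12: √((0.190·111.32)² + (-0.350·111.32)²) = √(447.35634 + 1518.03744) = 44.333 km
13: √((0.173·111.32)² + (0.158·111.32)²) = √(370.88443 + 309.35744) = 26.081 km
14: √((0.301·111.32)² + (0.178·111.32)²) = √(1122.74049 + 392.63264) = 38.928 km
Threshold 5.25 km: none within range.

none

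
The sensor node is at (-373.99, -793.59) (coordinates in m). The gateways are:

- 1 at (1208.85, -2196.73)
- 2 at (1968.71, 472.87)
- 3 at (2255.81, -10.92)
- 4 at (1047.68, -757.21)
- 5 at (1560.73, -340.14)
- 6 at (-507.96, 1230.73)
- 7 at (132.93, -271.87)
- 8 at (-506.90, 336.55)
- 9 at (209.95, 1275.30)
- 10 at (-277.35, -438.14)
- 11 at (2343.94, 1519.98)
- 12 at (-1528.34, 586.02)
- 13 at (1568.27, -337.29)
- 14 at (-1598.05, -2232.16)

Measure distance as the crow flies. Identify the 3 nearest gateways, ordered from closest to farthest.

Distances from (-373.99, -793.59):
1: 2115.23 m
2: 2663.11 m
3: 2743.80 m
4: 1422.14 m
5: 1987.15 m
6: 2028.75 m
7: 727.43 m
8: 1137.93 m
9: 2149.72 m
10: 368.35 m
11: 3569.28 m
12: 1798.85 m
13: 1995.14 m
14: 1888.86 m
Sorted: 10 (368.35 m) < 7 (727.43 m) < 8 (1137.93 m) < 4 (1422.14 m) < 12 (1798.85 m) < …

10, 7, 8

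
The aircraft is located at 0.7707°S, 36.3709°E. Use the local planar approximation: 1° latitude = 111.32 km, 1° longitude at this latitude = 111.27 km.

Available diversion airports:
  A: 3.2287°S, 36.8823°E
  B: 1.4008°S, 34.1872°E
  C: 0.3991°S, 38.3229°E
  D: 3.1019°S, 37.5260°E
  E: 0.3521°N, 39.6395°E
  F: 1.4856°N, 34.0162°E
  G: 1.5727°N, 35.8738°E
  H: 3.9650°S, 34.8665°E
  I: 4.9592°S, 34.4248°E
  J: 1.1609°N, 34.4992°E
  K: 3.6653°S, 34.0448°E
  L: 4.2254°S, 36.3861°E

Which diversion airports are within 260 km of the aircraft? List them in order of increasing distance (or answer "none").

Distances from 0.7707°S, 36.3709°E:
A: √((-2.4580·111.32)² + (0.5114·111.27)²) = √(74870.399835 + 3238.005808) = 279.4788 km
B: √((-0.6301·111.32)² + (-2.1837·111.27)²) = √(4920.002852 + 59039.425702) = 252.9020 km
C: √((0.3716·111.32)² + (1.9520·111.27)²) = √(1711.188315 + 47175.422977) = 221.1032 km
D: √((-2.3312·111.32)² + (1.1551·111.27)²) = √(67345.016580 + 16519.440872) = 289.5936 km
E: √((1.1228·111.32)² + (3.2686·111.27)²) = √(15622.524098 + 132275.596551) = 384.5752 km
F: √((2.2563·111.32)² + (-2.3547·111.27)²) = √(63087.029981 + 68647.913812) = 362.9531 km
G: √((2.3434·111.32)² + (-0.4971·111.27)²) = √(68051.741948 + 3059.452412) = 266.6668 km
H: √((-3.1943·111.32)² + (-1.5044·111.27)²) = √(126443.875442 + 28020.948092) = 393.0201 km
I: √((-4.1885·111.32)² + (-1.9461·111.27)²) = √(217401.949841 + 46890.674661) = 514.0940 km
J: √((1.9316·111.32)² + (-1.8717·111.27)²) = √(46236.056821 + 43373.918271) = 299.3493 km
K: √((-2.8946·111.32)² + (-2.3261·111.27)²) = √(103830.157039 + 66990.456720) = 413.3045 km
L: √((-3.4547·111.32)² + (0.0152·111.27)²) = √(147899.625836 + 2.860509) = 384.5809 km
Threshold 260 km: C (221.1032 km), B (252.9020 km) are within range.

C, B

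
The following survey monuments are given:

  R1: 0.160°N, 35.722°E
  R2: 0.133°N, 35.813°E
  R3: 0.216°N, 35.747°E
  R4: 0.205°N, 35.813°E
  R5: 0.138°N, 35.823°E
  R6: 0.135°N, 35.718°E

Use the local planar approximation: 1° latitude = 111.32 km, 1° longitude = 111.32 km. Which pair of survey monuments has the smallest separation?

R2 and R5

Pairwise distances:
R1–R2: 10.567 km
R1–R3: 6.827 km
R1–R4: 11.301 km
R1–R5: 11.507 km
R1–R6: 2.818 km
R2–R3: 11.805 km
R2–R4: 8.015 km
R2–R5: 1.245 km
R2–R6: 10.578 km
R3–R4: 7.448 km
R3–R5: 12.123 km
R3–R6: 9.577 km
R4–R5: 7.541 km
R4–R6: 13.136 km
R5–R6: 11.693 km
Closest pair: R2–R5 at 1.245 km.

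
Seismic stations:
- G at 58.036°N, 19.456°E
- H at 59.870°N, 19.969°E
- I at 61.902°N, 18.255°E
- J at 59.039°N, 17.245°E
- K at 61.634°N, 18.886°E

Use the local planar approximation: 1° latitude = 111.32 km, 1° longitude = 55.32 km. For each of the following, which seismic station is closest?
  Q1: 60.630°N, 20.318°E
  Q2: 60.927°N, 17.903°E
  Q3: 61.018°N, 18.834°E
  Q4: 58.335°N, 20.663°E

Q1 at 60.630°N, 20.318°E:
  G: √((-2.594·111.32)² + (-0.862·55.32)²) = √(83384.69390 + 2273.93934) = 292.675 km
  H: √((-0.760·111.32)² + (-0.349·55.32)²) = √(7157.70145 + 372.74789) = 86.778 km
  I: √((1.272·111.32)² + (-2.063·55.32)²) = √(20050.28813 + 13024.55215) = 181.865 km
  J: √((-1.591·111.32)² + (-3.073·55.32)²) = √(31367.99461 + 28899.44240) = 245.494 km
  K: √((1.004·111.32)² + (-1.432·55.32)²) = √(12491.47781 + 6275.52955) = 136.993 km
  → nearest: H (86.778 km)
Q2 at 60.927°N, 17.903°E:
  G: √((-2.891·111.32)² + (1.553·55.32)²) = √(103572.05151 + 7380.86487) = 333.096 km
  H: √((-1.057·111.32)² + (2.066·55.32)²) = √(13845.10870 + 13062.46011) = 164.035 km
  I: √((0.975·111.32)² + (0.352·55.32)²) = √(11780.28037 + 379.18371) = 110.270 km
  J: √((-1.888·111.32)² + (-0.658·55.32)²) = √(44172.33684 + 1325.00077) = 213.301 km
  K: √((0.707·111.32)² + (0.983·55.32)²) = √(6194.19999 + 2957.13655) = 95.663 km
  → nearest: K (95.663 km)
Q3 at 61.018°N, 18.834°E:
  G: √((-2.982·111.32)² + (0.622·55.32)²) = √(110194.94527 + 1183.98203) = 333.735 km
  H: √((-1.148·111.32)² + (1.135·55.32)²) = √(16331.65404 + 3942.35806) = 142.387 km
  I: √((0.884·111.32)² + (-0.579·55.32)²) = √(9683.91403 + 1025.93884) = 103.488 km
  J: √((-1.979·111.32)² + (-1.589·55.32)²) = √(48533.09457 + 7727.02180) = 237.192 km
  K: √((0.616·111.32)² + (0.052·55.32)²) = √(4702.27279 + 8.27506) = 68.633 km
  → nearest: K (68.633 km)
Q4 at 58.335°N, 20.663°E:
  G: √((-0.299·111.32)² + (-1.207·55.32)²) = √(1107.86992 + 4458.39849) = 74.607 km
  H: √((1.535·111.32)² + (-0.694·55.32)²) = √(29198.67573 + 1473.95181) = 175.136 km
  I: √((3.567·111.32)² + (-2.408·55.32)²) = √(157671.28751 + 17745.05330) = 418.827 km
  J: √((0.704·111.32)² + (-3.418·55.32)²) = √(6141.74405 + 35752.66830) = 204.681 km
  K: √((3.299·111.32)² + (-1.777·55.32)²) = √(134868.65499 + 9663.60564) = 380.174 km
  → nearest: G (74.607 km)

Q1→H; Q2→K; Q3→K; Q4→G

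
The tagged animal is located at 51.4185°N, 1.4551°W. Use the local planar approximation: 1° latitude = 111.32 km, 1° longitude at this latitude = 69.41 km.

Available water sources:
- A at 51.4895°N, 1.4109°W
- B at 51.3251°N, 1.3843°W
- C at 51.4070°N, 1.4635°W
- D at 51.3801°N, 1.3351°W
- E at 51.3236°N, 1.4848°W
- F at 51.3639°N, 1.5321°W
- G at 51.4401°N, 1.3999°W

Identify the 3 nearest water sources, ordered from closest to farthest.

Distances from 51.4185°N, 1.4551°W:
A: √((0.0710·111.32)² + (0.0442·69.41)²) = √(62.468790 + 9.412145) = 8.4783 km
B: √((-0.0934·111.32)² + (0.0708·69.41)²) = √(108.103598 + 24.149637) = 11.5001 km
C: √((-0.0115·111.32)² + (-0.0084·69.41)²) = √(1.638861 + 0.339940) = 1.4067 km
D: √((-0.0384·111.32)² + (0.1200·69.41)²) = √(18.272957 + 69.375573) = 9.3621 km
E: √((-0.0949·111.32)² + (-0.0297·69.41)²) = √(111.603758 + 4.249687) = 10.7635 km
F: √((-0.0546·111.32)² + (-0.0770·69.41)²) = √(36.942959 + 28.564428) = 8.0937 km
G: √((0.0216·111.32)² + (0.0552·69.41)²) = √(5.781678 + 14.679871) = 4.5234 km
Sorted: C (1.4067 km) < G (4.5234 km) < F (8.0937 km) < A (8.4783 km) < D (9.3621 km) < …

C, G, F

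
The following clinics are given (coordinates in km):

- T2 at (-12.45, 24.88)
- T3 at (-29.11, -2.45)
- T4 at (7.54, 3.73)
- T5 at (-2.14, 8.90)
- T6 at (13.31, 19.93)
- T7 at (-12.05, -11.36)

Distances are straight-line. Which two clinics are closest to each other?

Pairwise distances:
T2–T3: 32.01 km
T2–T4: 29.10 km
T2–T5: 19.02 km
T2–T6: 26.23 km
T2–T7: 36.24 km
T3–T4: 37.17 km
T3–T5: 29.26 km
T3–T6: 47.96 km
T3–T7: 19.25 km
T4–T5: 10.97 km
T4–T6: 17.20 km
T4–T7: 24.73 km
T5–T6: 18.98 km
T5–T7: 22.55 km
T6–T7: 40.28 km
Closest pair: T4–T5 at 10.97 km.

T4 and T5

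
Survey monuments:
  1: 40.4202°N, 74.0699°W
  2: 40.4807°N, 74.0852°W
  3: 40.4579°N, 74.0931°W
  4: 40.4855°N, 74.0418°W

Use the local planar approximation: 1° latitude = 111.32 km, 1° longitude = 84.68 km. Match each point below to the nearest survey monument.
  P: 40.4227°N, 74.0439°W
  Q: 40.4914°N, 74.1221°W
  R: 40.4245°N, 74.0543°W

P→1; Q→2; R→1

P at 40.4227°N, 74.0439°W:
  1: √((-0.0025·111.32)² + (-0.0260·84.68)²) = √(0.077451 + 4.847395) = 2.2192 km
  2: √((0.0580·111.32)² + (-0.0413·84.68)²) = √(41.687167 + 12.230995) = 7.3429 km
  3: √((0.0352·111.32)² + (-0.0492·84.68)²) = √(15.354360 + 17.357689) = 5.7194 km
  4: √((0.0628·111.32)² + (0.0021·84.68)²) = √(48.872627 + 0.031623) = 6.9932 km
  → nearest: 1 (2.2192 km)
Q at 40.4914°N, 74.1221°W:
  1: √((-0.0712·111.32)² + (0.0522·84.68)²) = √(62.821222 + 19.539017) = 9.0753 km
  2: √((-0.0107·111.32)² + (0.0369·84.68)²) = √(1.418776 + 9.763700) = 3.3440 km
  3: √((-0.0335·111.32)² + (0.0290·84.68)²) = √(13.907082 + 6.030561) = 4.4652 km
  4: √((-0.0059·111.32)² + (0.0803·84.68)²) = √(0.431370 + 46.237334) = 6.8314 km
  → nearest: 2 (3.3440 km)
R at 40.4245°N, 74.0543°W:
  1: √((-0.0043·111.32)² + (-0.0156·84.68)²) = √(0.229131 + 1.745062) = 1.4051 km
  2: √((0.0562·111.32)² + (-0.0309·84.68)²) = √(39.139838 + 6.846658) = 6.7813 km
  3: √((0.0334·111.32)² + (-0.0388·84.68)²) = √(13.824178 + 10.795062) = 4.9618 km
  4: √((0.0610·111.32)² + (0.0125·84.68)²) = √(46.111162 + 1.120422) = 6.8725 km
  → nearest: 1 (1.4051 km)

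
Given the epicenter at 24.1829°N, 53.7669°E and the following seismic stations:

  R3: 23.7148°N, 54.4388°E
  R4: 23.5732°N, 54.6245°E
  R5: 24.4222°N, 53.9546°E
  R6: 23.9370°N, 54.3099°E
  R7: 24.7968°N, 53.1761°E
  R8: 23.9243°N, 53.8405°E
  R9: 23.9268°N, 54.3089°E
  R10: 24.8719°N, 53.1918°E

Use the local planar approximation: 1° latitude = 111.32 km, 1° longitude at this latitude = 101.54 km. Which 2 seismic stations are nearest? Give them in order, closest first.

Distances from 24.1829°N, 53.7669°E:
R3: √((-0.4681·111.32)² + (0.6719·101.54)²) = √(2715.336625 + 4654.613238) = 85.8484 km
R4: √((-0.6097·111.32)² + (0.8576·101.54)²) = √(4606.581778 + 7583.049009) = 110.4067 km
R5: √((0.2393·111.32)² + (0.1877·101.54)²) = √(709.629715 + 363.247692) = 32.7548 km
R6: √((-0.2459·111.32)² + (0.5430·101.54)²) = √(749.313320 + 3040.002756) = 61.5574 km
R7: √((0.6139·111.32)² + (-0.5908·101.54)²) = √(4670.266485 + 3598.779943) = 90.9343 km
R8: √((-0.2586·111.32)² + (0.0736·101.54)²) = √(828.711635 + 55.850871) = 29.7416 km
R9: √((-0.2561·111.32)² + (0.5420·101.54)²) = √(812.766046 + 3028.816003) = 61.9805 km
R10: √((0.6890·111.32)² + (-0.5751·101.54)²) = √(5882.810232 + 3410.052406) = 96.3995 km
Sorted: R8 (29.7416 km) < R5 (32.7548 km) < R6 (61.5574 km) < R9 (61.9805 km) < …

R8, R5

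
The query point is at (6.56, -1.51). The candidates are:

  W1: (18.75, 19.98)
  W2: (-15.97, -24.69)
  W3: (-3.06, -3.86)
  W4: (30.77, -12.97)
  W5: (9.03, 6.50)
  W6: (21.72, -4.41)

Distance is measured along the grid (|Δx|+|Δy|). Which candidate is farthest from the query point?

Distances from (6.56, -1.51):
W1: 33.68
W2: 45.71
W3: 11.97
W4: 35.67
W5: 10.48
W6: 18.06
Maximum: W2 at 45.71.

W2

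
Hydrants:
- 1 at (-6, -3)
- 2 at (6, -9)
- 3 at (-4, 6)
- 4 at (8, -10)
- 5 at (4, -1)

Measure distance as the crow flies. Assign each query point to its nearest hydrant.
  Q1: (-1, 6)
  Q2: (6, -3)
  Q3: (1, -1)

Q1→3; Q2→5; Q3→5

Q1 at (-1, 6):
  1: 10.296
  2: 16.553
  3: 3.000
  4: 18.358
  5: 8.602
  → nearest: 3 (3.000)
Q2 at (6, -3):
  1: 12.000
  2: 6.000
  3: 13.454
  4: 7.280
  5: 2.828
  → nearest: 5 (2.828)
Q3 at (1, -1):
  1: 7.280
  2: 9.434
  3: 8.602
  4: 11.402
  5: 3.000
  → nearest: 5 (3.000)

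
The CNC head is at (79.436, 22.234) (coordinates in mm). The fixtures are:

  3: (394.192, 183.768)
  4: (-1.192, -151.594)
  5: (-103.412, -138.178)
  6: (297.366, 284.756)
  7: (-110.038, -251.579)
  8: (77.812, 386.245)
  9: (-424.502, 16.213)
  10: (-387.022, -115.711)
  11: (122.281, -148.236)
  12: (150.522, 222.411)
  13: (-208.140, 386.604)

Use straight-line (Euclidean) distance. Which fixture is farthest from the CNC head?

Distances from (79.436, 22.234):
3: √((314.756)² + (161.534)²) = √(99071.33954 + 26093.23316) = 353.786 mm
4: √((-80.628)² + (-173.828)²) = √(6500.87438 + 30216.17358) = 191.617 mm
5: √((-182.848)² + (-160.412)²) = √(33433.39110 + 25732.00974) = 243.239 mm
6: √((217.930)² + (262.522)²) = √(47493.48490 + 68917.80048) = 341.191 mm
7: √((-189.474)² + (-273.813)²) = √(35900.39668 + 74973.55897) = 332.977 mm
8: √((-1.624)² + (364.011)²) = √(2.63738 + 132504.00812) = 364.015 mm
9: √((-503.938)² + (-6.021)²) = √(253953.50784 + 36.25244) = 503.974 mm
10: √((-466.458)² + (-137.945)²) = √(217583.06576 + 19028.82302) = 486.428 mm
11: √((42.845)² + (-170.470)²) = √(1835.69403 + 29060.02090) = 175.772 mm
12: √((71.086)² + (200.177)²) = √(5053.21940 + 40070.83133) = 212.424 mm
13: √((-287.576)² + (364.370)²) = √(82699.95578 + 132765.49690) = 464.183 mm
Maximum: 9 at 503.974 mm.

9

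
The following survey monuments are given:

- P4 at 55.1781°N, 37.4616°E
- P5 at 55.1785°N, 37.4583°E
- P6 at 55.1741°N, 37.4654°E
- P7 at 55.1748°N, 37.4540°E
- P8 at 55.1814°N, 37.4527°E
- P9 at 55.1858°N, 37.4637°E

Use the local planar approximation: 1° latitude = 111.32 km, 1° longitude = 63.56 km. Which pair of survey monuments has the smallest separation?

P4 and P5

Pairwise distances:
P4–P5: 0.2144 km
P4–P6: 0.5066 km
P4–P7: 0.6069 km
P4–P8: 0.6745 km
P4–P9: 0.8675 km
P5–P6: 0.6660 km
P5–P7: 0.4943 km
P5–P8: 0.4805 km
P5–P9: 0.8821 km
P6–P7: 0.7288 km
P6–P8: 1.1454 km
P6–P9: 1.3069 km
P7–P8: 0.7393 km
P7–P9: 1.3710 km
P8–P9: 0.8537 km
Closest pair: P4–P5 at 0.2144 km.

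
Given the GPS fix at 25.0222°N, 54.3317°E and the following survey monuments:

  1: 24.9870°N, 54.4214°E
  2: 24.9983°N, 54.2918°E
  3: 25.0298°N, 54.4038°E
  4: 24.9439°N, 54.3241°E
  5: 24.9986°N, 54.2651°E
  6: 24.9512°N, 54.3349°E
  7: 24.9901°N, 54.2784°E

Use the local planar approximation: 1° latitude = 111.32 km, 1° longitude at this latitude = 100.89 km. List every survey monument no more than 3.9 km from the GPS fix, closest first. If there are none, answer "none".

none

Distances from 25.0222°N, 54.3317°E:
1: √((-0.0352·111.32)² + (0.0897·100.89)²) = √(15.354360 + 81.899477) = 9.8617 km
2: √((-0.0239·111.32)² + (-0.0399·100.89)²) = √(7.078516 + 16.204739) = 4.8253 km
3: √((0.0076·111.32)² + (0.0721·100.89)²) = √(0.715770 + 52.913535) = 7.3232 km
4: √((-0.0783·111.32)² + (-0.0076·100.89)²) = √(75.974862 + 0.587927) = 8.7500 km
5: √((-0.0236·111.32)² + (-0.0666·100.89)²) = √(6.901928 + 45.148643) = 7.2146 km
6: √((-0.0710·111.32)² + (0.0032·100.89)²) = √(62.468790 + 0.104231) = 7.9103 km
7: √((-0.0321·111.32)² + (-0.0533·100.89)²) = √(12.768987 + 28.916829) = 6.4565 km
Threshold 3.9 km: none within range.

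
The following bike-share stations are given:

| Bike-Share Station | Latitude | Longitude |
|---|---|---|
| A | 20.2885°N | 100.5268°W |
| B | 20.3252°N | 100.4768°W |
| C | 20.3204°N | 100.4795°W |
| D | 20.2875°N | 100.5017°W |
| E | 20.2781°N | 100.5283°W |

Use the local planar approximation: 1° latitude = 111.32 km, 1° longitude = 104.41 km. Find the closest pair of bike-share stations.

Pairwise distances:
B–C: 0.6041 km
A–E: 1.1683 km
A–D: 2.6231 km
D–E: 2.9679 km
C–D: 4.3343 km
B–D: 4.9368 km
A–C: 6.0828 km
A–B: 6.6291 km
C–E: 6.9379 km
B–E: 7.5103 km
Closest pair: B–C at 0.6041 km.

B and C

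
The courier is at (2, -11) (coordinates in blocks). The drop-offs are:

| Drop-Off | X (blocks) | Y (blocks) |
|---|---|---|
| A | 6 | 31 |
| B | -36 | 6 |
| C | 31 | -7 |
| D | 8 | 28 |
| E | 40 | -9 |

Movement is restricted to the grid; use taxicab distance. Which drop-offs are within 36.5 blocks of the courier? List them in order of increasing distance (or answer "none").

C

Distances from (2, -11):
A: |4| + |42| = 4 + 42 = 46 blocks
B: |-38| + |17| = 38 + 17 = 55 blocks
C: |29| + |4| = 29 + 4 = 33 blocks
D: |6| + |39| = 6 + 39 = 45 blocks
E: |38| + |2| = 38 + 2 = 40 blocks
Threshold 36.5 blocks: C (33 blocks) is within range.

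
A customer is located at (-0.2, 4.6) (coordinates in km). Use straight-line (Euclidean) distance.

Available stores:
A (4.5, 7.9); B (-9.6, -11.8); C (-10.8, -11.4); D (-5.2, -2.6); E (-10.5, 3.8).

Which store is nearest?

A

Distances from (-0.2, 4.6):
A: 5.7 km
B: 18.9 km
C: 19.2 km
D: 8.8 km
E: 10.3 km
Minimum: A at 5.7 km.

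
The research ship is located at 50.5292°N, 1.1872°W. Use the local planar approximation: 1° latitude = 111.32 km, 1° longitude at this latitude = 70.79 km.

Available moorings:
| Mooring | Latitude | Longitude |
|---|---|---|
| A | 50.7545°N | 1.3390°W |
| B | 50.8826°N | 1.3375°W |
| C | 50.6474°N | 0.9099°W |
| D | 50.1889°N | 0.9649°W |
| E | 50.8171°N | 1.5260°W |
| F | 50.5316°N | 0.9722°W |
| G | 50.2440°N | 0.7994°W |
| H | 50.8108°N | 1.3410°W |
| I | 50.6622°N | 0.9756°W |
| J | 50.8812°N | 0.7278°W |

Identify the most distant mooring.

J

Distances from 50.5292°N, 1.1872°W:
A: 27.2855 km
B: 40.7539 km
C: 23.6320 km
D: 41.0207 km
E: 40.0294 km
F: 15.2222 km
G: 41.9714 km
H: 33.1846 km
I: 21.0613 km
J: 50.9220 km
Maximum: J at 50.9220 km.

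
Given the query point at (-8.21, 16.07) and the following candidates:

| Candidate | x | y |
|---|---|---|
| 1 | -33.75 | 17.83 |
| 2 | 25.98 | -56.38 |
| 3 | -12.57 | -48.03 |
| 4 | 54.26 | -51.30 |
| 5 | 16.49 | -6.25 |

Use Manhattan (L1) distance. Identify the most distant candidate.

4

Distances from (-8.21, 16.07):
1: |-25.54| + |1.76| = 25.54 + 1.76 = 27.30
2: |34.19| + |-72.45| = 34.19 + 72.45 = 106.64
3: |-4.36| + |-64.10| = 4.36 + 64.10 = 68.46
4: |62.47| + |-67.37| = 62.47 + 67.37 = 129.84
5: |24.70| + |-22.32| = 24.70 + 22.32 = 47.02
Maximum: 4 at 129.84.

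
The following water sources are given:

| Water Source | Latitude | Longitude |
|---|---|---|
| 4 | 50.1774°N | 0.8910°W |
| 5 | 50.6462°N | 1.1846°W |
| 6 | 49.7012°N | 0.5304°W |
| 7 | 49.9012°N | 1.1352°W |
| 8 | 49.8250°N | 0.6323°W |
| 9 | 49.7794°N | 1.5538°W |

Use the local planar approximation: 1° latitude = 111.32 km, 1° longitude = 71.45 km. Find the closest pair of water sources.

Pairwise distances:
6–8: 15.5864 km
7–9: 32.8388 km
4–7: 35.3523 km
7–8: 36.9199 km
4–8: 43.3658 km
6–7: 48.6112 km
4–5: 56.2453 km
4–6: 58.9402 km
4–9: 64.8510 km
8–9: 66.0366 km
6–9: 73.6383 km
5–7: 83.0085 km
5–8: 99.5697 km
5–9: 100.0330 km
5–6: 115.1146 km
Closest pair: 6–8 at 15.5864 km.

6 and 8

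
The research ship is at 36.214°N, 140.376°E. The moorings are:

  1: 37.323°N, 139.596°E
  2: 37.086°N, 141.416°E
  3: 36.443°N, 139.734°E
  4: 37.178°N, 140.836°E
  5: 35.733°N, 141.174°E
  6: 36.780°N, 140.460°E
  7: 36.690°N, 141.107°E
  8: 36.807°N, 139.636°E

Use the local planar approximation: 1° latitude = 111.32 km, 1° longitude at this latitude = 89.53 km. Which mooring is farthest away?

Distances from 36.214°N, 140.376°E:
1: √((1.109·111.32)² + (-0.780·89.53)²) = √(15240.86049 + 4876.70376) = 141.836 km
2: √((0.872·111.32)² + (1.040·89.53)²) = √(9422.78681 + 8669.69557) = 134.508 km
3: √((0.229·111.32)² + (-0.642·89.53)²) = √(649.85634 + 3303.75037) = 62.878 km
4: √((0.964·111.32)² + (0.460·89.53)²) = √(11515.96836 + 1696.10538) = 114.944 km
5: √((-0.481·111.32)² + (0.798·89.53)²) = √(2867.05846 + 5104.37945) = 89.283 km
6: √((0.566·111.32)² + (0.084·89.53)²) = √(3969.89717 + 56.55822) = 63.454 km
7: √((0.476·111.32)² + (0.731·89.53)²) = √(2807.76206 + 4283.23520) = 84.208 km
8: √((0.593·111.32)² + (-0.740·89.53)²) = √(4357.68448 + 4389.35400) = 93.526 km
Maximum: 1 at 141.836 km.

1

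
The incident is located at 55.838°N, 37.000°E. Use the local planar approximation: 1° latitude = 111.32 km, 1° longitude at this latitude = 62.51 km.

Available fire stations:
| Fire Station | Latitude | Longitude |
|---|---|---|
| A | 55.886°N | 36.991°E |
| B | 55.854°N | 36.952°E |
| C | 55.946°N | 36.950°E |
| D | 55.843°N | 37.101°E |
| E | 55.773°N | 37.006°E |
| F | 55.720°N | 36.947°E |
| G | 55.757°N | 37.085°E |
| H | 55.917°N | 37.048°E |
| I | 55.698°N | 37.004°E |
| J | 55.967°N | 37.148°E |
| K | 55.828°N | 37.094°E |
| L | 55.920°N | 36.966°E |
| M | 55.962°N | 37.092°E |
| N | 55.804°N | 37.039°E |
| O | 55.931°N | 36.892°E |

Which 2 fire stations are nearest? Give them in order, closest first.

Distances from 55.838°N, 37.000°E:
A: √((0.048·111.32)² + (-0.009·62.51)²) = √(28.55150 + 0.31651) = 5.373 km
B: √((0.016·111.32)² + (-0.048·62.51)²) = √(3.17239 + 9.00288) = 3.489 km
C: √((0.108·111.32)² + (-0.050·62.51)²) = √(144.54195 + 9.76875) = 12.422 km
D: √((0.005·111.32)² + (0.101·62.51)²) = √(0.30980 + 39.86041) = 6.338 km
E: √((-0.065·111.32)² + (0.006·62.51)²) = √(52.35680 + 0.14067) = 7.246 km
F: √((-0.118·111.32)² + (-0.053·62.51)²) = √(172.54819 + 10.97617) = 13.547 km
G: √((-0.081·111.32)² + (0.085·62.51)²) = √(81.30485 + 28.23169) = 10.466 km
H: √((0.079·111.32)² + (0.048·62.51)²) = √(77.33936 + 9.00288) = 9.292 km
I: √((-0.140·111.32)² + (0.004·62.51)²) = √(242.88599 + 0.06252) = 15.587 km
J: √((0.129·111.32)² + (0.148·62.51)²) = √(206.21764 + 85.58988) = 17.082 km
K: √((-0.010·111.32)² + (0.094·62.51)²) = √(1.23921 + 34.52667) = 5.980 km
L: √((0.082·111.32)² + (-0.034·62.51)²) = √(83.32477 + 4.51707) = 9.372 km
M: √((0.124·111.32)² + (0.092·62.51)²) = √(190.54158 + 33.07308) = 14.954 km
N: √((-0.034·111.32)² + (0.039·62.51)²) = √(14.32532 + 5.94331) = 4.502 km
O: √((0.093·111.32)² + (-0.108·62.51)²) = √(107.17964 + 45.57708) = 12.359 km
Sorted: B (3.489 km) < N (4.502 km) < A (5.373 km) < K (5.980 km) < …

B, N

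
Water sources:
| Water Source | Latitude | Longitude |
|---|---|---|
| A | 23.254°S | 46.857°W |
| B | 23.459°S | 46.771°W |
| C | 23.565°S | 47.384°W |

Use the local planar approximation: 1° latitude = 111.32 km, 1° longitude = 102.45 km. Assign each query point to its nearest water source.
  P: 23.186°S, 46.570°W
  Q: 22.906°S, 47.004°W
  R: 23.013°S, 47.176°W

P at 23.186°S, 46.570°W:
  A: 30.362 km
  B: 36.710 km
  C: 93.459 km
  → nearest: A (30.362 km)
Q at 22.906°S, 47.004°W:
  A: 41.564 km
  B: 66.026 km
  C: 83.050 km
  → nearest: A (41.564 km)
R at 23.013°S, 47.176°W:
  A: 42.283 km
  B: 64.704 km
  C: 65.039 km
  → nearest: A (42.283 km)

P→A; Q→A; R→A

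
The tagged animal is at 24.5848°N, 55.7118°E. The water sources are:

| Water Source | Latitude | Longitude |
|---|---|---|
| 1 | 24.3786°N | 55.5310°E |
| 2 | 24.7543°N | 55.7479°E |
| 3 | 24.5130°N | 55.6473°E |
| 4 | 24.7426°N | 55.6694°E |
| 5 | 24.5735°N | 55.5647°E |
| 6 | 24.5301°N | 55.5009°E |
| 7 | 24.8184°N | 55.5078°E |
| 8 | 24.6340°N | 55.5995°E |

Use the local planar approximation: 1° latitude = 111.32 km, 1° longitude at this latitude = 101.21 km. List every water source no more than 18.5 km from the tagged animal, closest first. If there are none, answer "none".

Distances from 24.5848°N, 55.7118°E:
1: 29.3554 km
2: 19.2192 km
3: 10.3199 km
4: 18.0829 km
5: 14.9410 km
6: 22.1967 km
7: 33.2042 km
8: 12.6167 km
Threshold 18.5 km: 3 (10.3199 km), 8 (12.6167 km), 5 (14.9410 km), 4 (18.0829 km) are within range.

3, 8, 5, 4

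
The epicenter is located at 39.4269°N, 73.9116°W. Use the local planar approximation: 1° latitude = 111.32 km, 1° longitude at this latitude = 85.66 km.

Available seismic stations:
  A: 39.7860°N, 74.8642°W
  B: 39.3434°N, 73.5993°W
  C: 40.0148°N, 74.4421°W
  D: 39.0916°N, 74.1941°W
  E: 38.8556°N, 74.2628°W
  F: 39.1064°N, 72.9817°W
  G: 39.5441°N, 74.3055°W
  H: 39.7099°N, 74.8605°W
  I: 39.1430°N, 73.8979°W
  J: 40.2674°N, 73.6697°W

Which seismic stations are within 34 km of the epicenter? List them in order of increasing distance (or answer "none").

B, I

Distances from 39.4269°N, 73.9116°W:
A: 90.8654 km
B: 28.3205 km
C: 79.6749 km
D: 44.4836 km
E: 70.3536 km
F: 87.2805 km
G: 36.1760 km
H: 87.1743 km
I: 31.6255 km
J: 95.8315 km
Threshold 34 km: B (28.3205 km), I (31.6255 km) are within range.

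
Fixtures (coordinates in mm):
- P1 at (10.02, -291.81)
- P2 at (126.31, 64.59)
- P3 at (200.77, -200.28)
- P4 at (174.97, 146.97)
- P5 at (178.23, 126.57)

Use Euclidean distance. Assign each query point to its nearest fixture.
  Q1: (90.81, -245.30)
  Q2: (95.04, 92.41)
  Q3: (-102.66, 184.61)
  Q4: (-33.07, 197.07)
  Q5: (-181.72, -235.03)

Q1 at (90.81, -245.30):
  P1: √((-80.79)² + (-46.51)²) = √(6527.0241 + 2163.1801) = 93.22 mm
  P2: √((35.50)² + (309.89)²) = √(1260.2500 + 96031.8121) = 311.92 mm
  P3: √((109.96)² + (45.02)²) = √(12091.2016 + 2026.8004) = 118.82 mm
  P4: √((84.16)² + (392.27)²) = √(7082.9056 + 153875.7529) = 401.20 mm
  P5: √((87.42)² + (371.87)²) = √(7642.2564 + 138287.2969) = 382.01 mm
  → nearest: P1 (93.22 mm)
Q2 at (95.04, 92.41):
  P1: √((-85.02)² + (-384.22)²) = √(7228.4004 + 147625.0084) = 393.51 mm
  P2: √((31.27)² + (-27.82)²) = √(977.8129 + 773.9524) = 41.85 mm
  P3: √((105.73)² + (-292.69)²) = √(11178.8329 + 85667.4361) = 311.20 mm
  P4: √((79.93)² + (54.56)²) = √(6388.8049 + 2976.7936) = 96.78 mm
  P5: √((83.19)² + (34.16)²) = √(6920.5761 + 1166.9056) = 89.93 mm
  → nearest: P2 (41.85 mm)
Q3 at (-102.66, 184.61):
  P1: √((112.68)² + (-476.42)²) = √(12696.7824 + 226976.0164) = 489.56 mm
  P2: √((228.97)² + (-120.02)²) = √(52427.2609 + 14404.8004) = 258.52 mm
  P3: √((303.43)² + (-384.89)²) = √(92069.7649 + 148140.3121) = 490.11 mm
  P4: √((277.63)² + (-37.64)²) = √(77078.4169 + 1416.7696) = 280.17 mm
  P5: √((280.89)² + (-58.04)²) = √(78899.1921 + 3368.6416) = 286.82 mm
  → nearest: P2 (258.52 mm)
Q4 at (-33.07, 197.07):
  P1: √((43.09)² + (-488.88)²) = √(1856.7481 + 239003.6544) = 490.78 mm
  P2: √((159.38)² + (-132.48)²) = √(25401.9844 + 17550.9504) = 207.25 mm
  P3: √((233.84)² + (-397.35)²) = √(54681.1456 + 157887.0225) = 461.05 mm
  P4: √((208.04)² + (-50.10)²) = √(43280.6416 + 2510.0100) = 213.99 mm
  P5: √((211.30)² + (-70.50)²) = √(44647.6900 + 4970.2500) = 222.75 mm
  → nearest: P2 (207.25 mm)
Q5 at (-181.72, -235.03):
  P1: √((191.74)² + (-56.78)²) = √(36764.2276 + 3223.9684) = 199.97 mm
  P2: √((308.03)² + (299.62)²) = √(94882.4809 + 89772.1444) = 429.71 mm
  P3: √((382.49)² + (34.75)²) = √(146298.6001 + 1207.5625) = 384.07 mm
  P4: √((356.69)² + (382.00)²) = √(127227.7561 + 145924.0000) = 522.64 mm
  P5: √((359.95)² + (361.60)²) = √(129564.0025 + 130754.5600) = 510.21 mm
  → nearest: P1 (199.97 mm)

Q1→P1; Q2→P2; Q3→P2; Q4→P2; Q5→P1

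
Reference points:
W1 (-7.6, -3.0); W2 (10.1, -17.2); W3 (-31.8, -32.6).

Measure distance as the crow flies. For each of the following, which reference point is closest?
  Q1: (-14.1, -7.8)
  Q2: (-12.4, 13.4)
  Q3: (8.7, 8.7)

Q1→W1; Q2→W1; Q3→W1

Q1 at (-14.1, -7.8):
  W1: √((6.5)² + (4.8)²) = √(42.250 + 23.040) = 8.1
  W2: √((24.2)² + (-9.4)²) = √(585.640 + 88.360) = 26.0
  W3: √((-17.7)² + (-24.8)²) = √(313.290 + 615.040) = 30.5
  → nearest: W1 (8.1)
Q2 at (-12.4, 13.4):
  W1: √((4.8)² + (-16.4)²) = √(23.040 + 268.960) = 17.1
  W2: √((22.5)² + (-30.6)²) = √(506.250 + 936.360) = 38.0
  W3: √((-19.4)² + (-46.0)²) = √(376.360 + 2116.000) = 49.9
  → nearest: W1 (17.1)
Q3 at (8.7, 8.7):
  W1: √((-16.3)² + (-11.7)²) = √(265.690 + 136.890) = 20.1
  W2: √((1.4)² + (-25.9)²) = √(1.960 + 670.810) = 25.9
  W3: √((-40.5)² + (-41.3)²) = √(1640.250 + 1705.690) = 57.8
  → nearest: W1 (20.1)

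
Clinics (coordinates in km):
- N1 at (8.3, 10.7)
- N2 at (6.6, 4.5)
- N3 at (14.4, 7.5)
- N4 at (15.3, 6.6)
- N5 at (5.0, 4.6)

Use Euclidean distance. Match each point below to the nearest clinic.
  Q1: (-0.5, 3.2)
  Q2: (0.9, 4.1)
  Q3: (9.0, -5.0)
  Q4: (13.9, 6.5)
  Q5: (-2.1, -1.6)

Q1→N5; Q2→N5; Q3→N2; Q4→N3; Q5→N5

Q1 at (-0.5, 3.2):
  N1: √((8.8)² + (7.5)²) = √(77.4400 + 56.2500) = 11.56 km
  N2: √((7.1)² + (1.3)²) = √(50.4100 + 1.6900) = 7.22 km
  N3: √((14.9)² + (4.3)²) = √(222.0100 + 18.4900) = 15.51 km
  N4: √((15.8)² + (3.4)²) = √(249.6400 + 11.5600) = 16.16 km
  N5: √((5.5)² + (1.4)²) = √(30.2500 + 1.9600) = 5.68 km
  → nearest: N5 (5.68 km)
Q2 at (0.9, 4.1):
  N1: √((7.4)² + (6.6)²) = √(54.7600 + 43.5600) = 9.92 km
  N2: √((5.7)² + (0.4)²) = √(32.4900 + 0.1600) = 5.71 km
  N3: √((13.5)² + (3.4)²) = √(182.2500 + 11.5600) = 13.92 km
  N4: √((14.4)² + (2.5)²) = √(207.3600 + 6.2500) = 14.62 km
  N5: √((4.1)² + (0.5)²) = √(16.8100 + 0.2500) = 4.13 km
  → nearest: N5 (4.13 km)
Q3 at (9.0, -5.0):
  N1: √((-0.7)² + (15.7)²) = √(0.4900 + 246.4900) = 15.72 km
  N2: √((-2.4)² + (9.5)²) = √(5.7600 + 90.2500) = 9.80 km
  N3: √((5.4)² + (12.5)²) = √(29.1600 + 156.2500) = 13.62 km
  N4: √((6.3)² + (11.6)²) = √(39.6900 + 134.5600) = 13.20 km
  N5: √((-4.0)² + (9.6)²) = √(16.0000 + 92.1600) = 10.40 km
  → nearest: N2 (9.80 km)
Q4 at (13.9, 6.5):
  N1: √((-5.6)² + (4.2)²) = √(31.3600 + 17.6400) = 7.00 km
  N2: √((-7.3)² + (-2.0)²) = √(53.2900 + 4.0000) = 7.57 km
  N3: √((0.5)² + (1.0)²) = √(0.2500 + 1.0000) = 1.12 km
  N4: √((1.4)² + (0.1)²) = √(1.9600 + 0.0100) = 1.40 km
  N5: √((-8.9)² + (-1.9)²) = √(79.2100 + 3.6100) = 9.10 km
  → nearest: N3 (1.12 km)
Q5 at (-2.1, -1.6):
  N1: √((10.4)² + (12.3)²) = √(108.1600 + 151.2900) = 16.11 km
  N2: √((8.7)² + (6.1)²) = √(75.6900 + 37.2100) = 10.63 km
  N3: √((16.5)² + (9.1)²) = √(272.2500 + 82.8100) = 18.84 km
  N4: √((17.4)² + (8.2)²) = √(302.7600 + 67.2400) = 19.24 km
  N5: √((7.1)² + (6.2)²) = √(50.4100 + 38.4400) = 9.43 km
  → nearest: N5 (9.43 km)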